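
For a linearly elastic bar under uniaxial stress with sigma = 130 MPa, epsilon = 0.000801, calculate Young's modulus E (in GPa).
Model: a linearly elastic bar under uniaxial stress, so epsilon = sigma / E.
Solve for E: E = sigma / epsilon.
Convert to SI units:
  sigma = 130 MPa = 1.3 × 10⁸ Pa
Substitute:
  E = (1.3 × 10⁸) / 0.000801
  E = 1.623 × 10¹¹ Pa
Convert: E = 1.623 × 10¹¹ Pa = 162.3 GPa
Final answer: E = 162.3 GPa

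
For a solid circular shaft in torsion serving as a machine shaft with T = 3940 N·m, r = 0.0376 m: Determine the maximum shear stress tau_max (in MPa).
Model: a solid circular shaft in torsion, so tau_max = (2·T) / (π·r^3).
Substitute:
  tau_max = (2 × 3940) / (π × 0.0376^3)
  tau_max = 4.719 × 10⁷ Pa
Convert: tau_max = 4.719 × 10⁷ Pa = 47.19 MPa
Final answer: tau_max = 47.19 MPa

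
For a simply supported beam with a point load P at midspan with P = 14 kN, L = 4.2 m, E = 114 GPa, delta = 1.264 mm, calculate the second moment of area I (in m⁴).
Model: a simply supported beam with a point load P at midspan, so delta = (P·L^3) / (48·E·I).
Solve for I: I = (P·L^3) / (48·delta·E).
Convert to SI units:
  P = 14 kN = 14000 N
  E = 114 GPa = 1.14 × 10¹¹ Pa
  delta = 1.264 mm = 0.001264 m
Substitute:
  I = (14000 × 4.2^3) / (48 × 0.001264 × (1.14 × 10¹¹))
  I = 0.00015 m⁴
Final answer: I = 0.00015 m⁴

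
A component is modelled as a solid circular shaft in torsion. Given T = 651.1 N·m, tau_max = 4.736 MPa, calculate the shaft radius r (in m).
Model: a solid circular shaft in torsion, so tau_max = (2·T) / (π·r^3).
Solve for r: r = ((2·T) / (π·tau_max))^(1/3).
Convert to SI units:
  tau_max = 4.736 MPa = 4.736 × 10⁶ Pa
Substitute:
  r = ((2 × 651.1) / (π × (4.736 × 10⁶)))^(1/3)
  r = 0.0444 m
Final answer: r = 0.0444 m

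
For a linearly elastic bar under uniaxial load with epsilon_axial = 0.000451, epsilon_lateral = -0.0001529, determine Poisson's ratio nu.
Model: a linearly elastic bar under uniaxial load, so epsilon_lateral = -nu·epsilon_axial.
Solve for nu: nu = -epsilon_lateral / epsilon_axial.
Substitute:
  nu = -(-0.0001529) / 0.000451
  nu = 0.339
Final answer: nu = 0.339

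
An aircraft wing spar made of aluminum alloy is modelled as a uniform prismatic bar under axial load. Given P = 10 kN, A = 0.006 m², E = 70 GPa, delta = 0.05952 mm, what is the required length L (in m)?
Model: a uniform prismatic bar under axial load, so delta = (P·L) / (A·E).
Solve for L: L = (delta·A·E) / P.
Convert to SI units:
  P = 10 kN = 10000 N
  E = 70 GPa = 7 × 10¹⁰ Pa
  delta = 0.05952 mm = 5.952 × 10⁻⁵ m
Substitute:
  L = ((5.952 × 10⁻⁵) × 0.006 × (7 × 10¹⁰)) / 10000
  L = 2.5 m
Final answer: L = 2.5 m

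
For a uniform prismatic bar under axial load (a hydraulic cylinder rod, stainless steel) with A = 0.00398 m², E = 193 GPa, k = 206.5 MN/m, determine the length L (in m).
Model: a uniform prismatic bar under axial load, so k = (A·E) / L.
Solve for L: L = (A·E) / k.
Convert to SI units:
  E = 193 GPa = 1.93 × 10¹¹ Pa
  k = 206.5 MN/m = 2.065 × 10⁸ N/m
Substitute:
  L = (0.00398 × (1.93 × 10¹¹)) / (2.065 × 10⁸)
  L = 3.72 m
Final answer: L = 3.72 m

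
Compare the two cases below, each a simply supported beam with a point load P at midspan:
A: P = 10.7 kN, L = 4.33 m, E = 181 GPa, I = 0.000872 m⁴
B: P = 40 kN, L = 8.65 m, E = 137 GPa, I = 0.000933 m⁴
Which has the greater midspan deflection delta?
Model: a simply supported beam with a point load P at midspan, so delta = (P·L^3) / (48·E·I) (SI units).
  A: delta = (10700 × 4.33^3) / (48 × (1.81 × 10¹¹) × 0.000872) = 0.0001147 m = 0.1147 mm
  B: delta = (40000 × 8.65^3) / (48 × (1.37 × 10¹¹) × 0.000933) = 0.00422 m = 4.22 mm
4.22 mm > 0.1147 mm, so B is larger.
Final answer: B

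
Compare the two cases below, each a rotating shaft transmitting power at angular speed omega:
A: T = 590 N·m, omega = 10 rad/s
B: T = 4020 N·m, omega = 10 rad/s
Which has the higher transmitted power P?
Model: a rotating shaft transmitting power at angular speed omega, so P = T·omega (SI units).
  A: P = 590 × 10 = 5900 W = 5.9 kW
  B: P = 4020 × 10 = 40200 W = 40.2 kW
40.2 kW > 5.9 kW, so B is larger.
Final answer: B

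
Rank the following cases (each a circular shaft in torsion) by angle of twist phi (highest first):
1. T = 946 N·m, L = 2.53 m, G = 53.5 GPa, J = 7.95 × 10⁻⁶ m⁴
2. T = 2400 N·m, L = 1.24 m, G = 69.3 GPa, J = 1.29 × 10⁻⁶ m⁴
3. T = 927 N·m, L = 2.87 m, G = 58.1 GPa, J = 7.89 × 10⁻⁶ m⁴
Model: a circular shaft in torsion, so phi = (T·L) / (G·J) (SI units).
  Case 1: phi = (946 × 2.53) / ((5.35 × 10¹⁰) × (7.95 × 10⁻⁶)) = 0.005627 rad = 0.3224°
  Case 2: phi = (2400 × 1.24) / ((6.93 × 10¹⁰) × (1.29 × 10⁻⁶)) = 0.03329 rad = 1.907°
  Case 3: phi = (927 × 2.87) / ((5.81 × 10¹⁰) × (7.89 × 10⁻⁶)) = 0.005804 rad = 0.3325°
Ordering: 1.907° (case 2) > 0.3325° (case 3) > 0.3224° (case 1)
Final answer: 2, 3, 1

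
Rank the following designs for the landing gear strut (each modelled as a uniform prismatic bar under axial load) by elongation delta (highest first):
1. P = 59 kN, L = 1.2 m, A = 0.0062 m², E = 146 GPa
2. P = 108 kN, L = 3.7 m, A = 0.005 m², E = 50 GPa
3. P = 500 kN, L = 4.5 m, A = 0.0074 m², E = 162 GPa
Model: a uniform prismatic bar under axial load, so delta = (P·L) / (A·E) (SI units).
  Case 1: delta = (59000 × 1.2) / (0.0062 × (1.46 × 10¹¹)) = 7.821 × 10⁻⁵ m = 0.07821 mm
  Case 2: delta = (108000 × 3.7) / (0.005 × (5 × 10¹⁰)) = 0.001598 m = 1.598 mm
  Case 3: delta = (500000 × 4.5) / (0.0074 × (1.62 × 10¹¹)) = 0.001877 m = 1.877 mm
Ordering: 1.877 mm (case 3) > 1.598 mm (case 2) > 0.07821 mm (case 1)
Final answer: 3, 2, 1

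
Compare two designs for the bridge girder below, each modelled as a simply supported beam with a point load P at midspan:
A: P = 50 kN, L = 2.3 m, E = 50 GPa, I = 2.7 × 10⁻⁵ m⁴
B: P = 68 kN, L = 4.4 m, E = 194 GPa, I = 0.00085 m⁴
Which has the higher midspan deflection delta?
Model: a simply supported beam with a point load P at midspan, so delta = (P·L^3) / (48·E·I) (SI units).
  A: delta = (50000 × 2.3^3) / (48 × (5 × 10¹⁰) × (2.7 × 10⁻⁵)) = 0.009388 m = 9.388 mm
  B: delta = (68000 × 4.4^3) / (48 × (1.94 × 10¹¹) × 0.00085) = 0.0007318 m = 0.7318 mm
9.388 mm > 0.7318 mm, so A is larger.
Final answer: A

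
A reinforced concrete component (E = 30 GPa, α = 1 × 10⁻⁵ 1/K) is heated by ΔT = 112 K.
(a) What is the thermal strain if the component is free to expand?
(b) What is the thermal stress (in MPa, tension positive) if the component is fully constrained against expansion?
(a) Free thermal strain ε_th = α·ΔT = (1 × 10⁻⁵) × 112 = 0.00112
(b) Fully constrained, the expansion is suppressed, so σ = -E·α·ΔT. Convert E = 30 GPa = 3 × 10¹⁰ Pa.
  σ = -(3 × 10¹⁰) × (1 × 10⁻⁵) × 112 = -3.36 × 10⁷ Pa = -33.6 MPa (compressive)
Final answer: (a) ε_th = 0.00112, (b) σ = -33.6 MPa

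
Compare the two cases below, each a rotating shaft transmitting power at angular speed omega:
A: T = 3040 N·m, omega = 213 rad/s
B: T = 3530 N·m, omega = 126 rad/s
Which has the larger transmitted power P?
Model: a rotating shaft transmitting power at angular speed omega, so P = T·omega (SI units).
  A: P = 3040 × 213 = 647500 W = 647.5 kW
  B: P = 3530 × 126 = 444800 W = 444.8 kW
647.5 kW > 444.8 kW, so A is larger.
Final answer: A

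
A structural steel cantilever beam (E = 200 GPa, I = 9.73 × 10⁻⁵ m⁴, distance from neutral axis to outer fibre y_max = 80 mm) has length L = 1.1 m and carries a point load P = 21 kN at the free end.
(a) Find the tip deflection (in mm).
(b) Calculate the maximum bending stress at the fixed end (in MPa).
(a) Tip deflection of a cantilever with an end point load: δ = P·L^3 / (3·E·I). Convert P = 21 kN = 21000 N, E = 200 GPa = 2 × 10¹¹ Pa.
  δ = (21000 × 1.1^3) / (3 × (2 × 10¹¹) × (9.73 × 10⁻⁵)) = 0.0004788 m = 0.4788 mm
(b) Maximum bending moment at the fixed end: M = P·L = 21000 × 1.1 = 23100 N·m. Convert y_max = 80 mm = 0.08 m.
  σ = M·y_max / I = (23100 × 0.08) / (9.73 × 10⁻⁵) = 1.899 × 10⁷ Pa = 18.99 MPa
Final answer: (a) δ = 0.4788 mm, (b) σ = 18.99 MPa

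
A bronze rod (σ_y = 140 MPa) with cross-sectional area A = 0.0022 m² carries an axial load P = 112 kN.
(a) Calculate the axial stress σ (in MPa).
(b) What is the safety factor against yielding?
(a) Axial stress σ = P/A. Convert P = 112 kN = 112000 N.
  σ = 112000 / 0.0022 = 5.091 × 10⁷ Pa = 50.91 MPa
(b) Safety factor SF = σ_y/σ = 140 / 50.91 = 2.75
Final answer: (a) σ = 50.91 MPa, (b) SF = 2.75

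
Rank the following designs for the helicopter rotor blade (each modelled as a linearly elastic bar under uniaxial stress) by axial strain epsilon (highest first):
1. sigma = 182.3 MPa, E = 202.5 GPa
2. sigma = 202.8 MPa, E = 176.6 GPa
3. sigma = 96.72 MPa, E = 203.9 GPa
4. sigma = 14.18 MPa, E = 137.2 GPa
Model: a linearly elastic bar under uniaxial stress, so epsilon = sigma / E (SI units).
  Case 1: epsilon = (1.823 × 10⁸) / (2.025 × 10¹¹) = 0.0009002
  Case 2: epsilon = (2.028 × 10⁸) / (1.766 × 10¹¹) = 0.001148
  Case 3: epsilon = (9.672 × 10⁷) / (2.039 × 10¹¹) = 0.0004744
  Case 4: epsilon = (1.418 × 10⁷) / (1.372 × 10¹¹) = 0.0001034
Ordering: 0.001148 (case 2) > 0.0009002 (case 1) > 0.0004744 (case 3) > 0.0001034 (case 4)
Final answer: 2, 1, 3, 4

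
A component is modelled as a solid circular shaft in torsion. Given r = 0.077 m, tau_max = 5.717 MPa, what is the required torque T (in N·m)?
Model: a solid circular shaft in torsion, so tau_max = (2·T) / (π·r^3).
Solve for T: T = (π·tau_max·r^3) / 2.
Convert to SI units:
  tau_max = 5.717 MPa = 5.717 × 10⁶ Pa
Substitute:
  T = (π × (5.717 × 10⁶) × 0.077^3) / 2
  T = 4100 N·m
Final answer: T = 4100 N·m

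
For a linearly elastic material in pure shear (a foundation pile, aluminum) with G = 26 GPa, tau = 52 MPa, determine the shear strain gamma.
Model: a linearly elastic material in pure shear, so tau = G·gamma.
Solve for gamma: gamma = tau / G.
Convert to SI units:
  G = 26 GPa = 2.6 × 10¹⁰ Pa
  tau = 52 MPa = 5.2 × 10⁷ Pa
Substitute:
  gamma = (5.2 × 10⁷) / (2.6 × 10¹⁰)
  gamma = 0.002
Final answer: gamma = 0.002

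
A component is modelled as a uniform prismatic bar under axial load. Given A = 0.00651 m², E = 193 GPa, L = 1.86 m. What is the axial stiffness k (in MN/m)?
Model: a uniform prismatic bar under axial load, so k = (A·E) / L.
Convert to SI units:
  E = 193 GPa = 1.93 × 10¹¹ Pa
Substitute:
  k = (0.00651 × (1.93 × 10¹¹)) / 1.86
  k = 6.755 × 10⁸ N/m
Convert: k = 6.755 × 10⁸ N/m = 675.5 MN/m
Final answer: k = 675.5 MN/m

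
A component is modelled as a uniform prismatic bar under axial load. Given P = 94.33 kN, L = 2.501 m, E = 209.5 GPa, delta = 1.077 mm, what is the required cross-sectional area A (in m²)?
Model: a uniform prismatic bar under axial load, so delta = (P·L) / (A·E).
Solve for A: A = (P·L) / (delta·E).
Convert to SI units:
  P = 94.33 kN = 94330 N
  E = 209.5 GPa = 2.095 × 10¹¹ Pa
  delta = 1.077 mm = 0.001077 m
Substitute:
  A = (94330 × 2.501) / (0.001077 × (2.095 × 10¹¹))
  A = 0.001046 m²
Final answer: A = 0.001046 m²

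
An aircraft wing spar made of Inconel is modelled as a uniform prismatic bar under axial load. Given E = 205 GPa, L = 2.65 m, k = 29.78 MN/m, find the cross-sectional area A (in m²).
Model: a uniform prismatic bar under axial load, so k = (A·E) / L.
Solve for A: A = (k·L) / E.
Convert to SI units:
  E = 205 GPa = 2.05 × 10¹¹ Pa
  k = 29.78 MN/m = 2.978 × 10⁷ N/m
Substitute:
  A = ((2.978 × 10⁷) × 2.65) / (2.05 × 10¹¹)
  A = 0.000385 m²
Final answer: A = 0.000385 m²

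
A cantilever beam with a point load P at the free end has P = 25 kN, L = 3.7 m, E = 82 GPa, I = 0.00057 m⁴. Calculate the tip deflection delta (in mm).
Model: a cantilever beam with a point load P at the free end, so delta = (P·L^3) / (3·E·I).
Convert to SI units:
  P = 25 kN = 25000 N
  E = 82 GPa = 8.2 × 10¹⁰ Pa
Substitute:
  delta = (25000 × 3.7^3) / (3 × (8.2 × 10¹⁰) × 0.00057)
  delta = 0.009031 m
Convert: delta = 0.009031 m = 9.031 mm
Final answer: delta = 9.031 mm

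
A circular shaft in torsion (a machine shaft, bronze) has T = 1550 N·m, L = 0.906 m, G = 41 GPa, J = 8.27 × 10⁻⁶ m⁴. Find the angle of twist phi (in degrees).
Model: a circular shaft in torsion, so phi = (T·L) / (G·J).
Convert to SI units:
  G = 41 GPa = 4.1 × 10¹⁰ Pa
Substitute:
  phi = (1550 × 0.906) / ((4.1 × 10¹⁰) × (8.27 × 10⁻⁶))
  phi = 0.004142 rad
Convert to degrees: phi = 0.004142 × 180/π = 0.2373°
Final answer: phi = 0.2373°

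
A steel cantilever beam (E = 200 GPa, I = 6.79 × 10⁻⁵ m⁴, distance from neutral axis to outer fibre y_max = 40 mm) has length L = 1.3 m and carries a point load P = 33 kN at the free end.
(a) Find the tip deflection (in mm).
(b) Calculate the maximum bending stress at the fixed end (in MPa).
(a) Tip deflection of a cantilever with an end point load: δ = P·L^3 / (3·E·I). Convert P = 33 kN = 33000 N, E = 200 GPa = 2 × 10¹¹ Pa.
  δ = (33000 × 1.3^3) / (3 × (2 × 10¹¹) × (6.79 × 10⁻⁵)) = 0.00178 m = 1.78 mm
(b) Maximum bending moment at the fixed end: M = P·L = 33000 × 1.3 = 42900 N·m. Convert y_max = 40 mm = 0.04 m.
  σ = M·y_max / I = (42900 × 0.04) / (6.79 × 10⁻⁵) = 2.527 × 10⁷ Pa = 25.27 MPa
Final answer: (a) δ = 1.78 mm, (b) σ = 25.27 MPa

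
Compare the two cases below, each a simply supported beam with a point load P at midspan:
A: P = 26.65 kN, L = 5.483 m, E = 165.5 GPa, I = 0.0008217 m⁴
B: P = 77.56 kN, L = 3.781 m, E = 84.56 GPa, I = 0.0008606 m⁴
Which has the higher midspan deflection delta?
Model: a simply supported beam with a point load P at midspan, so delta = (P·L^3) / (48·E·I) (SI units).
  A: delta = (26650 × 5.483^3) / (48 × (1.655 × 10¹¹) × 0.0008217) = 0.000673 m = 0.673 mm
  B: delta = (77560 × 3.781^3) / (48 × (8.456 × 10¹⁰) × 0.0008606) = 0.0012 m = 1.2 mm
1.2 mm > 0.673 mm, so B is larger.
Final answer: B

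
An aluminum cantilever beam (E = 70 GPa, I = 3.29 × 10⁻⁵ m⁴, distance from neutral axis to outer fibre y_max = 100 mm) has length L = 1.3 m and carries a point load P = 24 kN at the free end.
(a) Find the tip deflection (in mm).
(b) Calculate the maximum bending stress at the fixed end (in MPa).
(a) Tip deflection of a cantilever with an end point load: δ = P·L^3 / (3·E·I). Convert P = 24 kN = 24000 N, E = 70 GPa = 7 × 10¹⁰ Pa.
  δ = (24000 × 1.3^3) / (3 × (7 × 10¹⁰) × (3.29 × 10⁻⁵)) = 0.007632 m = 7.632 mm
(b) Maximum bending moment at the fixed end: M = P·L = 24000 × 1.3 = 31200 N·m. Convert y_max = 100 mm = 0.1 m.
  σ = M·y_max / I = (31200 × 0.1) / (3.29 × 10⁻⁵) = 9.483 × 10⁷ Pa = 94.83 MPa
Final answer: (a) δ = 7.632 mm, (b) σ = 94.83 MPa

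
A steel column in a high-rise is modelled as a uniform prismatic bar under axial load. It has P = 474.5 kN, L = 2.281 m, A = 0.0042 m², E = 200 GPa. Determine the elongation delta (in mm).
Model: a uniform prismatic bar under axial load, so delta = (P·L) / (A·E).
Convert to SI units:
  P = 474.5 kN = 474500 N
  E = 200 GPa = 2 × 10¹¹ Pa
Substitute:
  delta = (474500 × 2.281) / (0.0042 × (2 × 10¹¹))
  delta = 0.001288 m
Convert: delta = 0.001288 m = 1.288 mm
Final answer: delta = 1.288 mm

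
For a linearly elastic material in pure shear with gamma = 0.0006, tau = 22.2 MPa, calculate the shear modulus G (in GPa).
Model: a linearly elastic material in pure shear, so tau = G·gamma.
Solve for G: G = tau / gamma.
Convert to SI units:
  tau = 22.2 MPa = 2.22 × 10⁷ Pa
Substitute:
  G = (2.22 × 10⁷) / 0.0006
  G = 3.7 × 10¹⁰ Pa
Convert: G = 3.7 × 10¹⁰ Pa = 37 GPa
Final answer: G = 37 GPa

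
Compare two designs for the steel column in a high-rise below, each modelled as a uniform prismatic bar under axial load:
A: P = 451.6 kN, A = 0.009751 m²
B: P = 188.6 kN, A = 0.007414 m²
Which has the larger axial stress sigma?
Model: a uniform prismatic bar under axial load, so sigma = P / A (SI units).
  A: sigma = 451600 / 0.009751 = 4.631 × 10⁷ Pa = 46.31 MPa
  B: sigma = 188600 / 0.007414 = 2.544 × 10⁷ Pa = 25.44 MPa
46.31 MPa > 25.44 MPa, so A is larger.
Final answer: A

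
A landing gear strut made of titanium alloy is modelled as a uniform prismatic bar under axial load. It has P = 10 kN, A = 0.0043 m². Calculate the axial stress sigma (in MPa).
Model: a uniform prismatic bar under axial load, so sigma = P / A.
Convert to SI units:
  P = 10 kN = 10000 N
Substitute:
  sigma = 10000 / 0.0043
  sigma = 2.326 × 10⁶ Pa
Convert: sigma = 2.326 × 10⁶ Pa = 2.326 MPa
Final answer: sigma = 2.326 MPa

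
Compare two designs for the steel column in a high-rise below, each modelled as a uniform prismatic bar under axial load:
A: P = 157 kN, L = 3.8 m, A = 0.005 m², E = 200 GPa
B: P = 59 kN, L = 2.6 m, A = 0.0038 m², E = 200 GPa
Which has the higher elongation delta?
Model: a uniform prismatic bar under axial load, so delta = (P·L) / (A·E) (SI units).
  A: delta = (157000 × 3.8) / (0.005 × (2 × 10¹¹)) = 0.0005966 m = 0.5966 mm
  B: delta = (59000 × 2.6) / (0.0038 × (2 × 10¹¹)) = 0.0002018 m = 0.2018 mm
0.5966 mm > 0.2018 mm, so A is larger.
Final answer: A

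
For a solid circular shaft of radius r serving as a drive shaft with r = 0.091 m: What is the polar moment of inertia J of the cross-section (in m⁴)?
Model: a solid circular shaft of radius r, so J = (π·r^4) / 2.
Substitute:
  J = (π × 0.091^4) / 2
  J = 0.0001077 m⁴
Final answer: J = 0.0001077 m⁴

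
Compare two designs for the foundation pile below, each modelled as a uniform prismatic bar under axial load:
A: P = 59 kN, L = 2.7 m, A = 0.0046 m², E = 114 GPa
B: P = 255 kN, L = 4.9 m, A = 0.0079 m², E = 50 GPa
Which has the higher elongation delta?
Model: a uniform prismatic bar under axial load, so delta = (P·L) / (A·E) (SI units).
  A: delta = (59000 × 2.7) / (0.0046 × (1.14 × 10¹¹)) = 0.0003038 m = 0.3038 mm
  B: delta = (255000 × 4.9) / (0.0079 × (5 × 10¹⁰)) = 0.003163 m = 3.163 mm
3.163 mm > 0.3038 mm, so B is larger.
Final answer: B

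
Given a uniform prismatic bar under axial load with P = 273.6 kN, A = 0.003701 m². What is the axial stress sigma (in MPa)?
Model: a uniform prismatic bar under axial load, so sigma = P / A.
Convert to SI units:
  P = 273.6 kN = 273600 N
Substitute:
  sigma = 273600 / 0.003701
  sigma = 7.393 × 10⁷ Pa
Convert: sigma = 7.393 × 10⁷ Pa = 73.93 MPa
Final answer: sigma = 73.93 MPa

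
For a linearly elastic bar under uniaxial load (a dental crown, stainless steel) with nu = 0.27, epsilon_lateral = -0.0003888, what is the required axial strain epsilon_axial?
Model: a linearly elastic bar under uniaxial load, so epsilon_lateral = -nu·epsilon_axial.
Solve for epsilon_axial: epsilon_axial = -epsilon_lateral / nu.
Substitute:
  epsilon_axial = -(-0.0003888) / 0.27
  epsilon_axial = 0.00144
Final answer: epsilon_axial = 0.00144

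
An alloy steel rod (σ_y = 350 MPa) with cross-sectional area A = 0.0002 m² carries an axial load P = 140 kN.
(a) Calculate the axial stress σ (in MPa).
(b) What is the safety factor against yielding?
(a) Axial stress σ = P/A. Convert P = 140 kN = 140000 N.
  σ = 140000 / 0.0002 = 7 × 10⁸ Pa = 700 MPa
(b) Safety factor SF = σ_y/σ = 350 / 700 = 0.5
Final answer: (a) σ = 700 MPa, (b) SF = 0.5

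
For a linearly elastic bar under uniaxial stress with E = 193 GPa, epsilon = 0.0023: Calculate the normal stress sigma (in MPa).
Model: a linearly elastic bar under uniaxial stress, so sigma = E·epsilon.
Convert to SI units:
  E = 193 GPa = 1.93 × 10¹¹ Pa
Substitute:
  sigma = (1.93 × 10¹¹) × 0.0023
  sigma = 4.439 × 10⁸ Pa
Convert: sigma = 4.439 × 10⁸ Pa = 443.9 MPa
Final answer: sigma = 443.9 MPa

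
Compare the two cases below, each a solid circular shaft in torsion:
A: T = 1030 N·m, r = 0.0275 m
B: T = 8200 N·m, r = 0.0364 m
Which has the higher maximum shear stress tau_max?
Model: a solid circular shaft in torsion, so tau_max = (2·T) / (π·r^3) (SI units).
  A: tau_max = (2 × 1030) / (π × 0.0275^3) = 3.153 × 10⁷ Pa = 31.53 MPa
  B: tau_max = (2 × 8200) / (π × 0.0364^3) = 1.082 × 10⁸ Pa = 108.2 MPa
108.2 MPa > 31.53 MPa, so B is larger.
Final answer: B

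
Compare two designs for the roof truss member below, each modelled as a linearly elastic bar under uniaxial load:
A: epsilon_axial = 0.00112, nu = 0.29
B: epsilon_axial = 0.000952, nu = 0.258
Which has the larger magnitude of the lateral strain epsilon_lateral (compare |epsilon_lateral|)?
Model: a linearly elastic bar under uniaxial load, so epsilon_lateral = -nu·epsilon_axial (SI units).
  A: epsilon_lateral = -(0.29 × 0.00112) = -0.0003248
  B: epsilon_lateral = -(0.258 × 0.000952) = -0.0002456
|epsilon_lateral|: A = 0.0003248, B = 0.0002456, so A is larger in magnitude.
Final answer: A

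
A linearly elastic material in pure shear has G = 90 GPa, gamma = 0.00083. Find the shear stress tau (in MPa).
Model: a linearly elastic material in pure shear, so tau = G·gamma.
Convert to SI units:
  G = 90 GPa = 9 × 10¹⁰ Pa
Substitute:
  tau = (9 × 10¹⁰) × 0.00083
  tau = 7.47 × 10⁷ Pa
Convert: tau = 7.47 × 10⁷ Pa = 74.7 MPa
Final answer: tau = 74.7 MPa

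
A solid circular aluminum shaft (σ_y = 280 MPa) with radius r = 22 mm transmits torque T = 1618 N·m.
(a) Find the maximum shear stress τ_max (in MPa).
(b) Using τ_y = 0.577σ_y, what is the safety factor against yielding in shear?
(a) For a solid circular shaft, τ_max = T·r/J with J = π·r^4/2, i.e. τ_max = 2·T / (π·r^3). Convert r = 22 mm = 0.022 m.
  τ_max = (2 × 1618) / (π × 0.022^3) = 9.674 × 10⁷ Pa = 96.74 MPa
(b) τ_y = 0.577 × 280 = 161.56 MPa
  SF = τ_y/τ_max = 161.56 / 96.74 = 1.67
Final answer: (a) τ_max = 96.74 MPa, (b) SF = 1.67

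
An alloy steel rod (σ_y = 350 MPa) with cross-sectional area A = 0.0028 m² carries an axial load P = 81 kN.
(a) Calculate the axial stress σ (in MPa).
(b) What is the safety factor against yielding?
(a) Axial stress σ = P/A. Convert P = 81 kN = 81000 N.
  σ = 81000 / 0.0028 = 2.893 × 10⁷ Pa = 28.93 MPa
(b) Safety factor SF = σ_y/σ = 350 / 28.93 = 12.1
Final answer: (a) σ = 28.93 MPa, (b) SF = 12.1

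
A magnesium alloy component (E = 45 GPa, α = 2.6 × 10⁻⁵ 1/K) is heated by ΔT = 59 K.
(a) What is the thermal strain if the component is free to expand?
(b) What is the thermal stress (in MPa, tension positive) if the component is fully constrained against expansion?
(a) Free thermal strain ε_th = α·ΔT = (2.6 × 10⁻⁵) × 59 = 0.001534
(b) Fully constrained, the expansion is suppressed, so σ = -E·α·ΔT. Convert E = 45 GPa = 4.5 × 10¹⁰ Pa.
  σ = -(4.5 × 10¹⁰) × (2.6 × 10⁻⁵) × 59 = -6.903 × 10⁷ Pa = -69.03 MPa (compressive)
Final answer: (a) ε_th = 0.001534, (b) σ = -69.03 MPa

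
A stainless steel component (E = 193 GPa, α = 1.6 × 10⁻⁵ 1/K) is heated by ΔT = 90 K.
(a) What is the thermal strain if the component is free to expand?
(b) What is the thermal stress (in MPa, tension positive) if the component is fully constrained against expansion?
(a) Free thermal strain ε_th = α·ΔT = (1.6 × 10⁻⁵) × 90 = 0.00144
(b) Fully constrained, the expansion is suppressed, so σ = -E·α·ΔT. Convert E = 193 GPa = 1.93 × 10¹¹ Pa.
  σ = -(1.93 × 10¹¹) × (1.6 × 10⁻⁵) × 90 = -2.779 × 10⁸ Pa = -277.9 MPa (compressive)
Final answer: (a) ε_th = 0.00144, (b) σ = -277.9 MPa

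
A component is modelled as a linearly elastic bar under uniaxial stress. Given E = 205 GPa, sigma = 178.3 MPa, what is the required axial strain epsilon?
Model: a linearly elastic bar under uniaxial stress, so sigma = E·epsilon.
Solve for epsilon: epsilon = sigma / E.
Convert to SI units:
  E = 205 GPa = 2.05 × 10¹¹ Pa
  sigma = 178.3 MPa = 1.783 × 10⁸ Pa
Substitute:
  epsilon = (1.783 × 10⁸) / (2.05 × 10¹¹)
  epsilon = 0.0008698
Final answer: epsilon = 0.0008698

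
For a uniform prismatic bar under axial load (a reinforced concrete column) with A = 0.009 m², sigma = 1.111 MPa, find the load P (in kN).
Model: a uniform prismatic bar under axial load, so sigma = P / A.
Solve for P: P = sigma·A.
Convert to SI units:
  sigma = 1.111 MPa = 1.111 × 10⁶ Pa
Substitute:
  P = (1.111 × 10⁶) × 0.009
  P = 9999 N
Convert: P = 9999 N = 9.999 kN
Final answer: P = 9.999 kN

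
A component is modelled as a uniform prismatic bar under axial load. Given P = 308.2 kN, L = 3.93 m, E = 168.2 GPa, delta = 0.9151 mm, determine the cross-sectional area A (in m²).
Model: a uniform prismatic bar under axial load, so delta = (P·L) / (A·E).
Solve for A: A = (P·L) / (delta·E).
Convert to SI units:
  P = 308.2 kN = 308200 N
  E = 168.2 GPa = 1.682 × 10¹¹ Pa
  delta = 0.9151 mm = 0.0009151 m
Substitute:
  A = (308200 × 3.93) / (0.0009151 × (1.682 × 10¹¹))
  A = 0.007869 m²
Final answer: A = 0.007869 m²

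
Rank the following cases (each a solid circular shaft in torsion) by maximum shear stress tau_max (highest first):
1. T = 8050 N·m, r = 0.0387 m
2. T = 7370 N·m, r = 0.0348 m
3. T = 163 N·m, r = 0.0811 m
Model: a solid circular shaft in torsion, so tau_max = (2·T) / (π·r^3) (SI units).
  Case 1: tau_max = (2 × 8050) / (π × 0.0387^3) = 8.842 × 10⁷ Pa = 88.42 MPa
  Case 2: tau_max = (2 × 7370) / (π × 0.0348^3) = 1.113 × 10⁸ Pa = 111.3 MPa
  Case 3: tau_max = (2 × 163) / (π × 0.0811^3) = 194500 Pa = 0.1945 MPa
Ordering: 111.3 MPa (case 2) > 88.42 MPa (case 1) > 0.1945 MPa (case 3)
Final answer: 2, 1, 3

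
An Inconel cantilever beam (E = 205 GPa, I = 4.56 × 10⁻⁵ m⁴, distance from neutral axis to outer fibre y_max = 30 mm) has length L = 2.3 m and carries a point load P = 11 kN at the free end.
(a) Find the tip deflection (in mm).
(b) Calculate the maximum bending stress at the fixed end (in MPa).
(a) Tip deflection of a cantilever with an end point load: δ = P·L^3 / (3·E·I). Convert P = 11 kN = 11000 N, E = 205 GPa = 2.05 × 10¹¹ Pa.
  δ = (11000 × 2.3^3) / (3 × (2.05 × 10¹¹) × (4.56 × 10⁻⁵)) = 0.004772 m = 4.772 mm
(b) Maximum bending moment at the fixed end: M = P·L = 11000 × 2.3 = 25300 N·m. Convert y_max = 30 mm = 0.03 m.
  σ = M·y_max / I = (25300 × 0.03) / (4.56 × 10⁻⁵) = 1.664 × 10⁷ Pa = 16.64 MPa
Final answer: (a) δ = 4.772 mm, (b) σ = 16.64 MPa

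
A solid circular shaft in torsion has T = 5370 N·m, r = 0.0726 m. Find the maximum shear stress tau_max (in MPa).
Model: a solid circular shaft in torsion, so tau_max = (2·T) / (π·r^3).
Substitute:
  tau_max = (2 × 5370) / (π × 0.0726^3)
  tau_max = 8.934 × 10⁶ Pa
Convert: tau_max = 8.934 × 10⁶ Pa = 8.934 MPa
Final answer: tau_max = 8.934 MPa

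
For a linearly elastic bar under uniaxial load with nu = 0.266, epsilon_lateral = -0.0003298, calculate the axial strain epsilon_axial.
Model: a linearly elastic bar under uniaxial load, so epsilon_lateral = -nu·epsilon_axial.
Solve for epsilon_axial: epsilon_axial = -epsilon_lateral / nu.
Substitute:
  epsilon_axial = -(-0.0003298) / 0.266
  epsilon_axial = 0.00124
Final answer: epsilon_axial = 0.00124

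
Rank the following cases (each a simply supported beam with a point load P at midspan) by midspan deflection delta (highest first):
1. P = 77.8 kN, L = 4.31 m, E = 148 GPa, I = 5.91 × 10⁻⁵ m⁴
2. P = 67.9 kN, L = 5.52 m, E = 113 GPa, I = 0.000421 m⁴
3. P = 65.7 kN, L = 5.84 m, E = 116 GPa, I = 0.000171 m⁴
Model: a simply supported beam with a point load P at midspan, so delta = (P·L^3) / (48·E·I) (SI units).
  Case 1: delta = (77800 × 4.31^3) / (48 × (1.48 × 10¹¹) × (5.91 × 10⁻⁵)) = 0.01484 m = 14.84 mm
  Case 2: delta = (67900 × 5.52^3) / (48 × (1.13 × 10¹¹) × 0.000421) = 0.005001 m = 5.001 mm
  Case 3: delta = (65700 × 5.84^3) / (48 × (1.16 × 10¹¹) × 0.000171) = 0.01374 m = 13.74 mm
Ordering: 14.84 mm (case 1) > 13.74 mm (case 3) > 5.001 mm (case 2)
Final answer: 1, 3, 2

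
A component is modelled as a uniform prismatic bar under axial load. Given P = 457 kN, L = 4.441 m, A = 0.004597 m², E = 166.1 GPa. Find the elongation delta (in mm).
Model: a uniform prismatic bar under axial load, so delta = (P·L) / (A·E).
Convert to SI units:
  P = 457 kN = 457000 N
  E = 166.1 GPa = 1.661 × 10¹¹ Pa
Substitute:
  delta = (457000 × 4.441) / (0.004597 × (1.661 × 10¹¹))
  delta = 0.002658 m
Convert: delta = 0.002658 m = 2.658 mm
Final answer: delta = 2.658 mm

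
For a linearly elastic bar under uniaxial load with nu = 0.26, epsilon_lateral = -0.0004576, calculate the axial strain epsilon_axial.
Model: a linearly elastic bar under uniaxial load, so epsilon_lateral = -nu·epsilon_axial.
Solve for epsilon_axial: epsilon_axial = -epsilon_lateral / nu.
Substitute:
  epsilon_axial = -(-0.0004576) / 0.26
  epsilon_axial = 0.00176
Final answer: epsilon_axial = 0.00176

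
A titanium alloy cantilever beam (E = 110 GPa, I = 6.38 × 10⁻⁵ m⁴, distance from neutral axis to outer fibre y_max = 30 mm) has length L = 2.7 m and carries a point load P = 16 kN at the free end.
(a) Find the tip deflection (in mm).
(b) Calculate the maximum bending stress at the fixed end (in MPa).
(a) Tip deflection of a cantilever with an end point load: δ = P·L^3 / (3·E·I). Convert P = 16 kN = 16000 N, E = 110 GPa = 1.1 × 10¹¹ Pa.
  δ = (16000 × 2.7^3) / (3 × (1.1 × 10¹¹) × (6.38 × 10⁻⁵)) = 0.01496 m = 14.96 mm
(b) Maximum bending moment at the fixed end: M = P·L = 16000 × 2.7 = 43200 N·m. Convert y_max = 30 mm = 0.03 m.
  σ = M·y_max / I = (43200 × 0.03) / (6.38 × 10⁻⁵) = 2.031 × 10⁷ Pa = 20.31 MPa
Final answer: (a) δ = 14.96 mm, (b) σ = 20.31 MPa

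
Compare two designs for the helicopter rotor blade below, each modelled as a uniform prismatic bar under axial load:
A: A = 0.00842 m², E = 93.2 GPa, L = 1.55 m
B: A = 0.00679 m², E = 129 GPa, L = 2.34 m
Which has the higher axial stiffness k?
Model: a uniform prismatic bar under axial load, so k = (A·E) / L (SI units).
  A: k = (0.00842 × (9.32 × 10¹⁰)) / 1.55 = 5.063 × 10⁸ N/m = 506.3 MN/m
  B: k = (0.00679 × (1.29 × 10¹¹)) / 2.34 = 3.743 × 10⁸ N/m = 374.3 MN/m
506.3 MN/m > 374.3 MN/m, so A is larger.
Final answer: A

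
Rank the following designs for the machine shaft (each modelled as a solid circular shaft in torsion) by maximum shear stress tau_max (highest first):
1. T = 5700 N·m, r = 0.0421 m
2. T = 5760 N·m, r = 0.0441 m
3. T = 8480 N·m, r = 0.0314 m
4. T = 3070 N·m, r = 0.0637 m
Model: a solid circular shaft in torsion, so tau_max = (2·T) / (π·r^3) (SI units).
  Case 1: tau_max = (2 × 5700) / (π × 0.0421^3) = 4.863 × 10⁷ Pa = 48.63 MPa
  Case 2: tau_max = (2 × 5760) / (π × 0.0441^3) = 4.275 × 10⁷ Pa = 42.75 MPa
  Case 3: tau_max = (2 × 8480) / (π × 0.0314^3) = 1.744 × 10⁸ Pa = 174.4 MPa
  Case 4: tau_max = (2 × 3070) / (π × 0.0637^3) = 7.561 × 10⁶ Pa = 7.561 MPa
Ordering: 174.4 MPa (case 3) > 48.63 MPa (case 1) > 42.75 MPa (case 2) > 7.561 MPa (case 4)
Final answer: 3, 1, 2, 4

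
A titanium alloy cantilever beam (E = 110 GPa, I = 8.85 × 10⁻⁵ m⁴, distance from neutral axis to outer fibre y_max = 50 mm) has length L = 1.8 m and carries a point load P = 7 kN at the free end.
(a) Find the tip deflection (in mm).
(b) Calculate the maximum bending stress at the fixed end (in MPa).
(a) Tip deflection of a cantilever with an end point load: δ = P·L^3 / (3·E·I). Convert P = 7 kN = 7000 N, E = 110 GPa = 1.1 × 10¹¹ Pa.
  δ = (7000 × 1.8^3) / (3 × (1.1 × 10¹¹) × (8.85 × 10⁻⁵)) = 0.001398 m = 1.398 mm
(b) Maximum bending moment at the fixed end: M = P·L = 7000 × 1.8 = 12600 N·m. Convert y_max = 50 mm = 0.05 m.
  σ = M·y_max / I = (12600 × 0.05) / (8.85 × 10⁻⁵) = 7.119 × 10⁶ Pa = 7.119 MPa
Final answer: (a) δ = 1.398 mm, (b) σ = 7.119 MPa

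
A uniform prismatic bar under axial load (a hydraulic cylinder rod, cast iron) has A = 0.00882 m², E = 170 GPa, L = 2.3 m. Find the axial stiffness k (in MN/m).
Model: a uniform prismatic bar under axial load, so k = (A·E) / L.
Convert to SI units:
  E = 170 GPa = 1.7 × 10¹¹ Pa
Substitute:
  k = (0.00882 × (1.7 × 10¹¹)) / 2.3
  k = 6.519 × 10⁸ N/m
Convert: k = 6.519 × 10⁸ N/m = 651.9 MN/m
Final answer: k = 651.9 MN/m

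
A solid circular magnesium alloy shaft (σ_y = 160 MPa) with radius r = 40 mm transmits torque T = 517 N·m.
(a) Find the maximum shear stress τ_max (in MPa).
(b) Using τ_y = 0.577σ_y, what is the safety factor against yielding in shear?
(a) For a solid circular shaft, τ_max = T·r/J with J = π·r^4/2, i.e. τ_max = 2·T / (π·r^3). Convert r = 40 mm = 0.04 m.
  τ_max = (2 × 517) / (π × 0.04^3) = 5.143 × 10⁶ Pa = 5.143 MPa
(b) τ_y = 0.577 × 160 = 92.32 MPa
  SF = τ_y/τ_max = 92.32 / 5.143 = 17.95
Final answer: (a) τ_max = 5.143 MPa, (b) SF = 17.95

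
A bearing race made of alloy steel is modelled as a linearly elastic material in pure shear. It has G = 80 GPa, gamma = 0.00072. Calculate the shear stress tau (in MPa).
Model: a linearly elastic material in pure shear, so tau = G·gamma.
Convert to SI units:
  G = 80 GPa = 8 × 10¹⁰ Pa
Substitute:
  tau = (8 × 10¹⁰) × 0.00072
  tau = 5.76 × 10⁷ Pa
Convert: tau = 5.76 × 10⁷ Pa = 57.6 MPa
Final answer: tau = 57.6 MPa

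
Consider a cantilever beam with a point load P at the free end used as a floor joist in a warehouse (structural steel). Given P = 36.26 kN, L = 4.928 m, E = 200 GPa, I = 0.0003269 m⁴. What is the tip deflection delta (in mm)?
Model: a cantilever beam with a point load P at the free end, so delta = (P·L^3) / (3·E·I).
Convert to SI units:
  P = 36.26 kN = 36260 N
  E = 200 GPa = 2 × 10¹¹ Pa
Substitute:
  delta = (36260 × 4.928^3) / (3 × (2 × 10¹¹) × 0.0003269)
  delta = 0.02212 m
Convert: delta = 0.02212 m = 22.12 mm
Final answer: delta = 22.12 mm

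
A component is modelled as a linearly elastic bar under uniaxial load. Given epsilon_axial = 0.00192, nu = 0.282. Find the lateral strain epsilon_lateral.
Model: a linearly elastic bar under uniaxial load, so epsilon_lateral = -nu·epsilon_axial.
Substitute:
  epsilon_lateral = -(0.282 × 0.00192)
  epsilon_lateral = -0.0005414
Final answer: epsilon_lateral = -0.0005414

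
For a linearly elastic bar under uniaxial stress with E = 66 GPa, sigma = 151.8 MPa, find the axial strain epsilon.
Model: a linearly elastic bar under uniaxial stress, so sigma = E·epsilon.
Solve for epsilon: epsilon = sigma / E.
Convert to SI units:
  E = 66 GPa = 6.6 × 10¹⁰ Pa
  sigma = 151.8 MPa = 1.518 × 10⁸ Pa
Substitute:
  epsilon = (1.518 × 10⁸) / (6.6 × 10¹⁰)
  epsilon = 0.0023
Final answer: epsilon = 0.0023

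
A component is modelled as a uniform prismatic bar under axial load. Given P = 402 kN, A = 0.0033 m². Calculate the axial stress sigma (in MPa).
Model: a uniform prismatic bar under axial load, so sigma = P / A.
Convert to SI units:
  P = 402 kN = 402000 N
Substitute:
  sigma = 402000 / 0.0033
  sigma = 1.218 × 10⁸ Pa
Convert: sigma = 1.218 × 10⁸ Pa = 121.8 MPa
Final answer: sigma = 121.8 MPa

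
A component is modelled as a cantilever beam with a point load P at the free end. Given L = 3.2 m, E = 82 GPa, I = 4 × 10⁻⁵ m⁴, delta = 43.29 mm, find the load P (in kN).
Model: a cantilever beam with a point load P at the free end, so delta = (P·L^3) / (3·E·I).
Solve for P: P = (3·delta·E·I) / L^3.
Convert to SI units:
  E = 82 GPa = 8.2 × 10¹⁰ Pa
  delta = 43.29 mm = 0.04329 m
Substitute:
  P = (3 × 0.04329 × (8.2 × 10¹⁰) × (4 × 10⁻⁵)) / 3.2^3
  P = 13000 N
Convert: P = 13000 N = 13 kN
Final answer: P = 13 kN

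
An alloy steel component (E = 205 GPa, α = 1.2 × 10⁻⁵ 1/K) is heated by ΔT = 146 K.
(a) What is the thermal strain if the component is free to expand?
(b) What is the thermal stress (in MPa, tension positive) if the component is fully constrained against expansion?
(a) Free thermal strain ε_th = α·ΔT = (1.2 × 10⁻⁵) × 146 = 0.001752
(b) Fully constrained, the expansion is suppressed, so σ = -E·α·ΔT. Convert E = 205 GPa = 2.05 × 10¹¹ Pa.
  σ = -(2.05 × 10¹¹) × (1.2 × 10⁻⁵) × 146 = -3.592 × 10⁸ Pa = -359.2 MPa (compressive)
Final answer: (a) ε_th = 0.001752, (b) σ = -359.2 MPa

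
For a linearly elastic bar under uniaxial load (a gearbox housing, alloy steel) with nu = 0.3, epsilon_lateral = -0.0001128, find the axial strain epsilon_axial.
Model: a linearly elastic bar under uniaxial load, so epsilon_lateral = -nu·epsilon_axial.
Solve for epsilon_axial: epsilon_axial = -epsilon_lateral / nu.
Substitute:
  epsilon_axial = -(-0.0001128) / 0.3
  epsilon_axial = 0.000376
Final answer: epsilon_axial = 0.000376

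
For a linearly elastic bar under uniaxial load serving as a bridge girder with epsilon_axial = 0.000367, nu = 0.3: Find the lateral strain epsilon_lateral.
Model: a linearly elastic bar under uniaxial load, so epsilon_lateral = -nu·epsilon_axial.
Substitute:
  epsilon_lateral = -(0.3 × 0.000367)
  epsilon_lateral = -0.0001101
Final answer: epsilon_lateral = -0.0001101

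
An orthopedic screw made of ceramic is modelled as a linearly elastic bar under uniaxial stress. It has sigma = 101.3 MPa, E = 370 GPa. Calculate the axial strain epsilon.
Model: a linearly elastic bar under uniaxial stress, so epsilon = sigma / E.
Convert to SI units:
  sigma = 101.3 MPa = 1.013 × 10⁸ Pa
  E = 370 GPa = 3.7 × 10¹¹ Pa
Substitute:
  epsilon = (1.013 × 10⁸) / (3.7 × 10¹¹)
  epsilon = 0.0002738
Final answer: epsilon = 0.0002738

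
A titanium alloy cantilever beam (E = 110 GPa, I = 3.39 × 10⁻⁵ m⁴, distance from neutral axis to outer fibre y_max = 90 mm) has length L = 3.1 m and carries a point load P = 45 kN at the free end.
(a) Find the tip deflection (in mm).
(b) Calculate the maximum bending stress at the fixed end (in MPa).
(a) Tip deflection of a cantilever with an end point load: δ = P·L^3 / (3·E·I). Convert P = 45 kN = 45000 N, E = 110 GPa = 1.1 × 10¹¹ Pa.
  δ = (45000 × 3.1^3) / (3 × (1.1 × 10¹¹) × (3.39 × 10⁻⁵)) = 0.1198 m = 119.8 mm
(b) Maximum bending moment at the fixed end: M = P·L = 45000 × 3.1 = 139500 N·m. Convert y_max = 90 mm = 0.09 m.
  σ = M·y_max / I = (139500 × 0.09) / (3.39 × 10⁻⁵) = 3.704 × 10⁸ Pa = 370.4 MPa
Final answer: (a) δ = 119.8 mm, (b) σ = 370.4 MPa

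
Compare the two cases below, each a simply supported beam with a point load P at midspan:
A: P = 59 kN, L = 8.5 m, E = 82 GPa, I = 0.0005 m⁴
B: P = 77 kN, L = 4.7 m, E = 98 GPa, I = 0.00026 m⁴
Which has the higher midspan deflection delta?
Model: a simply supported beam with a point load P at midspan, so delta = (P·L^3) / (48·E·I) (SI units).
  A: delta = (59000 × 8.5^3) / (48 × (8.2 × 10¹⁰) × 0.0005) = 0.01841 m = 18.41 mm
  B: delta = (77000 × 4.7^3) / (48 × (9.8 × 10¹⁰) × 0.00026) = 0.006536 m = 6.536 mm
18.41 mm > 6.536 mm, so A is larger.
Final answer: A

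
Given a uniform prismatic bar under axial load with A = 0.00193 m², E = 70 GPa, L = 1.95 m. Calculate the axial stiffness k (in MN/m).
Model: a uniform prismatic bar under axial load, so k = (A·E) / L.
Convert to SI units:
  E = 70 GPa = 7 × 10¹⁰ Pa
Substitute:
  k = (0.00193 × (7 × 10¹⁰)) / 1.95
  k = 6.928 × 10⁷ N/m
Convert: k = 6.928 × 10⁷ N/m = 69.28 MN/m
Final answer: k = 69.28 MN/m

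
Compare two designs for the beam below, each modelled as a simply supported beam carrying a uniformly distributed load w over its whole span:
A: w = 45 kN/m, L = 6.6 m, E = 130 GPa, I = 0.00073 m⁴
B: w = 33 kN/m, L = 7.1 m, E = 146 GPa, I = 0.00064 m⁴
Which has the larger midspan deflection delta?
Model: a simply supported beam carrying a uniformly distributed load w over its whole span, so delta = (5·w·L^4) / (384·E·I) (SI units).
  A: delta = (5 × 45000 × 6.6^4) / (384 × (1.3 × 10¹¹) × 0.00073) = 0.01172 m = 11.72 mm
  B: delta = (5 × 33000 × 7.1^4) / (384 × (1.46 × 10¹¹) × 0.00064) = 0.01169 m = 11.69 mm
11.72 mm > 11.69 mm, so A is larger.
Final answer: A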